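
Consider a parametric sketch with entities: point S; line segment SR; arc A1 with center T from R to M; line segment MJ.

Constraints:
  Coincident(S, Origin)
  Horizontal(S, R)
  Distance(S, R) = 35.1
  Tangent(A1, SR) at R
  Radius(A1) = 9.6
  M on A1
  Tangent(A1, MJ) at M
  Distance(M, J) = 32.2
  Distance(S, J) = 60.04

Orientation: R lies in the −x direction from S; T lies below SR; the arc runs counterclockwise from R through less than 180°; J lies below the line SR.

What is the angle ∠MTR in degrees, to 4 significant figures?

93.80°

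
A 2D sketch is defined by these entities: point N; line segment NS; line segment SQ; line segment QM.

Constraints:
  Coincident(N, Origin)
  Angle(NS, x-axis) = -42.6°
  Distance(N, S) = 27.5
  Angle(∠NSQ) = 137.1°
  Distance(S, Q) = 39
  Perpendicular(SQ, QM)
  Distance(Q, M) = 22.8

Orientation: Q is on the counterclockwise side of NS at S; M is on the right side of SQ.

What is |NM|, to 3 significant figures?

72.3

N is at the origin; NS runs at -42.6° with length 27.5, so S = 27.5·(cos -42.6°, sin -42.6°) = (20.2, -18.6). ∠NSQ = 137.1°, so SQ runs at -42.6° + (180° − 137.1°) = 0.300° from the x-axis; with |SQ| = 39.0, Q = S + 39.0·(cos 0.300°, sin 0.300°) = (59.2, -18.4). SQ is perpendicular to QM; with |QM| = 22.8 on the right of SQ, M = Q + 22.8·(0.00524, -1.00) = (59.4, -41.2). Then |NM| = |M − N| = 72.3.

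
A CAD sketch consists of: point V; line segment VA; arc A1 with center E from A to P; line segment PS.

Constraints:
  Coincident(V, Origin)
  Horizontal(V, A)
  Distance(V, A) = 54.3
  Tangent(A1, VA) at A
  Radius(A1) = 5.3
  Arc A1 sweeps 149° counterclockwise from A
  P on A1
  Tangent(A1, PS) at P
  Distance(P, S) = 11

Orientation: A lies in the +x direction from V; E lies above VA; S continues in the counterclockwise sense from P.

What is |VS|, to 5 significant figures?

50.063

On A1, A sits at bearing -90° from E; a 149° counterclockwise sweep puts P at bearing 59°, so P = E + 5.3·(cos 59°, sin 59°) = (57.030, 9.8430). Tangency of A1 to PS means the radius EP is perpendicular to PS, so PS runs along (−sin 59°, cos 59°); with |PS| = 11.0, S = (47.601, 15.508). Then |VS| = |S − V| = 50.063.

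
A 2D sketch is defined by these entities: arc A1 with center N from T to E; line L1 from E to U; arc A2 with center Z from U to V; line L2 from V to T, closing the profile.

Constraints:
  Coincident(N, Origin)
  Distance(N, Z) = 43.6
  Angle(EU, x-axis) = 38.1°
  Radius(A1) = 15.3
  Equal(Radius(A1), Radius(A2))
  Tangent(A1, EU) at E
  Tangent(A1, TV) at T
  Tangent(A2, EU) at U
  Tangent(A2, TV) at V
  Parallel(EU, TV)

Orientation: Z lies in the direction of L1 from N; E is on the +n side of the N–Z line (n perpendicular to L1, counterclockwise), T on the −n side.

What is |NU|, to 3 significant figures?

46.2

Tangency of A1 to both parallel lines with radius 15.3 puts E and T at N ± 15.3·n: E = (-9.44, 12.0), T = (9.44, -12.0). Equal radii place U and V the same way about Z: U = Z + 15.3·n = (24.9, 38.9), V = Z − 15.3·n = (43.8, 14.9). Then |NU| = |U − N| = 46.2.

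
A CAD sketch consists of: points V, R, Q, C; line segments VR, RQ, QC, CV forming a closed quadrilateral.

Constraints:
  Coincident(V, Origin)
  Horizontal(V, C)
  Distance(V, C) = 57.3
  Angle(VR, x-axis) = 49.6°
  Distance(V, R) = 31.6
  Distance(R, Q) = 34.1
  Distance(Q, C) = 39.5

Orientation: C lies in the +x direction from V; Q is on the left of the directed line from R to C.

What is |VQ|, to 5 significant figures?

64.314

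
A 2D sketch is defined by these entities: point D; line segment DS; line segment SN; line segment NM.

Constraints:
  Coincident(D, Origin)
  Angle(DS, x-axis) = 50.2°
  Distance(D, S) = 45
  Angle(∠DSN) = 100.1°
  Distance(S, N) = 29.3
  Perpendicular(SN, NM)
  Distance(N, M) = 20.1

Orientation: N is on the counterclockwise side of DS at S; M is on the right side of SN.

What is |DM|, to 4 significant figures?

74.37

D is at the origin; DS runs at 50.2° with length 45.0, so S = 45.0·(cos 50.2°, sin 50.2°) = (28.80, 34.57). ∠DSN = 100.1°, so SN runs at 50.2° + (180° − 100.1°) = 130.1° from the x-axis; with |SN| = 29.3, N = S + 29.3·(cos 130.1°, sin 130.1°) = (9.932, 56.98). SN is perpendicular to NM; with |NM| = 20.1 on the right of SN, M = N + 20.1·(0.7649, 0.6441) = (25.31, 69.93). Then |DM| = |M − D| = 74.37.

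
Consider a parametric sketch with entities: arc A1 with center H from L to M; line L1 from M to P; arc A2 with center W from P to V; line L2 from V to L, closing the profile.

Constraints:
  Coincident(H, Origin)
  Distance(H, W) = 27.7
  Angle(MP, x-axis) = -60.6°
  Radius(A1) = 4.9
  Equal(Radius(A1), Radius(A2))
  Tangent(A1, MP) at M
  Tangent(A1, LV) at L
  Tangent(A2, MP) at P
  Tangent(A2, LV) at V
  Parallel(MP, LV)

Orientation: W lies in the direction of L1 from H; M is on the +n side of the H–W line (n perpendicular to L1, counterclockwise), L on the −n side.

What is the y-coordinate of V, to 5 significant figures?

-26.538

Tangency of A1 to both parallel lines with radius 4.9 puts M and L at H ± 4.9·n: M = (4.2689, 2.4054), L = (-4.2689, -2.4054). Equal radii place P and V the same way about W: P = W + 4.9·n = (17.867, -21.727), V = W − 4.9·n = (9.3291, -26.538). So V.y = -26.538.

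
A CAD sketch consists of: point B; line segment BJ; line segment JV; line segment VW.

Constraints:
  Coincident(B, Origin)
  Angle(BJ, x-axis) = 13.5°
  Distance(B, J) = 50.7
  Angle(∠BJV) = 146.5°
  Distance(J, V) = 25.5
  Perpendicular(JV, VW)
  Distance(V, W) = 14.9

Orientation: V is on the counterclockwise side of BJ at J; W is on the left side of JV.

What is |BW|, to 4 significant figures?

69.03

B is at the origin; BJ runs at 13.5° with length 50.7, so J = 50.7·(cos 13.5°, sin 13.5°) = (49.30, 11.84). ∠BJV = 146.5°, so JV runs at 13.5° + (180° − 146.5°) = 47.00° from the x-axis; with |JV| = 25.5, V = J + 25.5·(cos 47.00°, sin 47.00°) = (66.69, 30.49). JV is perpendicular to VW; with |VW| = 14.9 on the left of JV, W = V + 14.9·(-0.7314, 0.6820) = (55.79, 40.65). Then |BW| = |W − B| = 69.03.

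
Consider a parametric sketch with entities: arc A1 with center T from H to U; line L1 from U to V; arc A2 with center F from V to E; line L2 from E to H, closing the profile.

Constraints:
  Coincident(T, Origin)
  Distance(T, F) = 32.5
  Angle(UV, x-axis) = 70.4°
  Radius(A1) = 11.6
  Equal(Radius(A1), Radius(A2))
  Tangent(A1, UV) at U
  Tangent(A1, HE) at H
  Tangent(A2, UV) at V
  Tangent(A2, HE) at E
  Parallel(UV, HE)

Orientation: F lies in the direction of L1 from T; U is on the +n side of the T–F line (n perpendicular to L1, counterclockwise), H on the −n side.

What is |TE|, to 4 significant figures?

34.51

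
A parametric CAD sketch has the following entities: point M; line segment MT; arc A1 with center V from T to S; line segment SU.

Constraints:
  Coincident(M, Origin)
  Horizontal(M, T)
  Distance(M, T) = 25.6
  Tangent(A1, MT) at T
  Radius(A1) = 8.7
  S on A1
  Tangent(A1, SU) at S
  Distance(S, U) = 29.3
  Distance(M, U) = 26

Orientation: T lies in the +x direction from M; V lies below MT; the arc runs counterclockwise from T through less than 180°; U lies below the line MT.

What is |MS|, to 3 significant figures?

19.1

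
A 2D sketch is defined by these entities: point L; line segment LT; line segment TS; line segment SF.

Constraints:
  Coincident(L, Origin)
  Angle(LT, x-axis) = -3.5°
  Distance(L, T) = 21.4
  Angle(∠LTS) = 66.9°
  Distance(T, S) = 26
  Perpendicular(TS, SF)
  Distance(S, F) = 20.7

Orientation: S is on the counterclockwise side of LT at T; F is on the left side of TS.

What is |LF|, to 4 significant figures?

17.63

L is at the origin; LT runs at -3.5° with length 21.4, so T = 21.4·(cos -3.5°, sin -3.5°) = (21.36, -1.306). ∠LTS = 66.9°, so TS runs at -3.5° + (180° − 66.9°) = 109.6° from the x-axis; with |TS| = 26.0, S = T + 26.0·(cos 109.6°, sin 109.6°) = (12.64, 23.19). The perpendicularity gives SF at right angles to TS; with |SF| = 20.7 on the left of TS, F = S + 20.7·(-0.9421, -0.3355) = (-6.862, 16.24). Then |LF| = |F − L| = 17.63.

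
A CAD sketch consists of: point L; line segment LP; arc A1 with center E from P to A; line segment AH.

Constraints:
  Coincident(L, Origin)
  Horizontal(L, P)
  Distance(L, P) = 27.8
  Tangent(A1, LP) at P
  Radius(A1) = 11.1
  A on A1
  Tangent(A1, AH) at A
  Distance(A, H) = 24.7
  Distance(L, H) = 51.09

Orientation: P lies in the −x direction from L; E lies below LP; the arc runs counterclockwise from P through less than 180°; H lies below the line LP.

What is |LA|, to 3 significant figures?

40.8

L is at the origin; L and P share the same y with |LP| = 27.8 and P on the −x side, so P = (-27.8, 0.00). Since A1 is tangent to LP there, EP ⟂ LP, so E = P + (0, -11.1) = (-27.8, -11.1). Since EA ⟂ AH (tangency), |EH| = √(11.1² + 24.7²) = 27.1 regardless of where A sits on A1. So H lies on both circle(L, 51.09) and circle(E, 27.1); the below-LP intersection is H = (-35.0, -37.2). A is the foot of the tangent from H: A = (-38.8, -12.8).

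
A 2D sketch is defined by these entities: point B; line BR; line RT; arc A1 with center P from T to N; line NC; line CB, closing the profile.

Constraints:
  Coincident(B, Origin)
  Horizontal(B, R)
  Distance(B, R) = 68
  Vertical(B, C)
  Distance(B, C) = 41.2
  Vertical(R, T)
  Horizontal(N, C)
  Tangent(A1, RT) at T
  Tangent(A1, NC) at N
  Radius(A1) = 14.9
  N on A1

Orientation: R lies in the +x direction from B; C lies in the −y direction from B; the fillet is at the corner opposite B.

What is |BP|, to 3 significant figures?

59.3

B is at the origin; B and R share the same y with |BR| = 68.0 and R on the +x side, so R = (68.0, 0.00). B and C share the same x with |BC| = 41.2 and C on the −y side, so C = (0.00, -41.2). The virtual corner opposite B is at (68.0, -41.2). A1 meets RT tangentially, so PT is at right angles to RT and A1 meets NC tangentially, so PN is at right angles to NC, with radius 14.9, so the center P sits 14.9 in from both sides at P = (53.1, -26.3). Then |BP| = |P − B| = 59.3.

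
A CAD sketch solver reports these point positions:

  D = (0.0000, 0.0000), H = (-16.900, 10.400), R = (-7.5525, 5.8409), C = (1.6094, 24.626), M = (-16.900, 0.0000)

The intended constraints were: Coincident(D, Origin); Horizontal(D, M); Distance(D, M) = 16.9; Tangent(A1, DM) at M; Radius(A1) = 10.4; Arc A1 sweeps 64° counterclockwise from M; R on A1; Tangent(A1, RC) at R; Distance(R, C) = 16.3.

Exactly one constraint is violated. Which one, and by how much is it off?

Distance(R, C) = 16.3 — off by 4.60.

D = (0.00, 0.00) ✓; D.y = 0.00, M.y = 0.00 ✓; |DM| = 16.90 ✓; ∠(HM, MD) = 90.00° ✓; |HM| = 10.40 ✓; bearing(H→R) − bearing(H→M) = 64.00° ✓; |HR| = 10.40 ✓; ∠(HR, RC) = 90.00° ✓; |RC| = 20.90 ✗.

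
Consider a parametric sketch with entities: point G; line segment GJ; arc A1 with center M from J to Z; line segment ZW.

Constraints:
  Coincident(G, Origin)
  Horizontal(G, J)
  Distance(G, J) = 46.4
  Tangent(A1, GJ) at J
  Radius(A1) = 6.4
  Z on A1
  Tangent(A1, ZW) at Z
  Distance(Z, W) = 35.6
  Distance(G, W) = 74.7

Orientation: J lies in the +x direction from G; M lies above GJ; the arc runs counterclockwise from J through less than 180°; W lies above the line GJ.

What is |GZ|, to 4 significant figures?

52.59

Checks: |MZ| = 6.400 ✓; ∠(MZ, ZW) = 90.00° ✓; |ZW| = 35.60 ✓; |GW| = 74.70 ✓.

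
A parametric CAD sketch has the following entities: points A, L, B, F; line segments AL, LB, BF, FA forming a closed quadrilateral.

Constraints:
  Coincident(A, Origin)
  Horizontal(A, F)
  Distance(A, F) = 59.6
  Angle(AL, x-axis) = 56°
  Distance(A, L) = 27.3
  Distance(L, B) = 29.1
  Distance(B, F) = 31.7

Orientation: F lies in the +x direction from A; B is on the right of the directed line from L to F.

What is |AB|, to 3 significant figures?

28.3

A is at the origin; AF is horizontal with |AF| = 59.6 and F in +x, so F = (59.6, 0). AL runs at 56.0° with |AL| = 27.3, so L = (15.3, 22.6). B is determined by |LB| = 29.1 and |BF| = 31.7 together: it lies at the intersection of circle(L, 29.1) and circle(F, 31.7). With |LF| = 49.8, the foot of the radical line on LF is 23.3 from L and the perpendicular offset is √(29.1² − 23.3²) = 17.4. Taking the right-of-LF solution: B = (28.1, -3.49).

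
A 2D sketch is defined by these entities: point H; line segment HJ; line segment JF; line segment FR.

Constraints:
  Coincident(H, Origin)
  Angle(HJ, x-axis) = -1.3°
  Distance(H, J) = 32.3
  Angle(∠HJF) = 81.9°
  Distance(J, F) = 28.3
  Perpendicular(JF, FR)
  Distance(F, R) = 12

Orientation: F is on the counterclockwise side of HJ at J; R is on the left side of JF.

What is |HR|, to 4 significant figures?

31.03

∠HJF = 81.9°, so JF runs at -1.3° + (180° − 81.9°) = 96.80° from the x-axis; with |JF| = 28.3, F = J + 28.3·(cos 96.80°, sin 96.80°) = (28.94, 27.37). The perpendicularity gives FR at right angles to JF; with |FR| = 12.0 on the left of JF, R = F + 12.0·(-0.9930, -0.1184) = (17.03, 25.95). Then |HR| = |R − H| = 31.03.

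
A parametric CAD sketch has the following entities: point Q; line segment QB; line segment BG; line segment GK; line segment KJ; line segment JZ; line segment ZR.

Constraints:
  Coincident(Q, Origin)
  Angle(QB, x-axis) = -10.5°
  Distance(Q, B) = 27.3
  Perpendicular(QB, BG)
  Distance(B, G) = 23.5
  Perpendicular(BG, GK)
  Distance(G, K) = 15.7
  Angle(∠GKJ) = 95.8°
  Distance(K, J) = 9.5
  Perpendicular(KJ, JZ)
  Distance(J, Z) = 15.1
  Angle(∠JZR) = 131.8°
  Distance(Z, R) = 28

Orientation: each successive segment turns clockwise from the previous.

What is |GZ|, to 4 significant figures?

11.10

Q is at the origin; QB runs at -10.5° with length 27.3, so B = (26.84, -4.975). QB ⟂ BG, so BG runs at -100.5°; with |BG| = 23.5, G = (22.56, -28.08). BG is perpendicular to GK, so GK runs at 169.5°; with |GK| = 15.7, K = (7.123, -25.22). ∠GKJ = 95.8° gives KJ at 85.30° from the x-axis; with |KJ| = 9.5, J = (7.902, -15.75). The perpendicularity gives JZ at right angles to KJ, so JZ runs at -4.700°; with |JZ| = 15.1, Z = (22.95, -16.99). Then |GZ| = |Z − G| = 11.10.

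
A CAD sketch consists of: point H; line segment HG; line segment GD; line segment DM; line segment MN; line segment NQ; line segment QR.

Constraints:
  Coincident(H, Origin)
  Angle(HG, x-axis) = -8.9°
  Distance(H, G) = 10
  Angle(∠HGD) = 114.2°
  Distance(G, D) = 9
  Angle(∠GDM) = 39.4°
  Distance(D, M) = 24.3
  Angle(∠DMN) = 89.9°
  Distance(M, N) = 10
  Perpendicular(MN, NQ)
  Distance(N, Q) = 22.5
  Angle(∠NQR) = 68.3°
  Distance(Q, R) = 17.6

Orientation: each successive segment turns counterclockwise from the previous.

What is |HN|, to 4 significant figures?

12.10

H is at the origin; HG runs at -8.9° with length 10.0, so G = (9.880, -1.547). ∠HGD = 114.2° gives GD at 56.90° from the x-axis; with |GD| = 9.0, D = (14.79, 5.992). ∠GDM = 39.4° gives DM at -162.5° from the x-axis; with |DM| = 24.3, M = (-8.381, -1.315). ∠DMN = 89.9° gives MN at -72.40° from the x-axis; with |MN| = 10.0, N = (-5.357, -10.85). Then |HN| = |N − H| = 12.10.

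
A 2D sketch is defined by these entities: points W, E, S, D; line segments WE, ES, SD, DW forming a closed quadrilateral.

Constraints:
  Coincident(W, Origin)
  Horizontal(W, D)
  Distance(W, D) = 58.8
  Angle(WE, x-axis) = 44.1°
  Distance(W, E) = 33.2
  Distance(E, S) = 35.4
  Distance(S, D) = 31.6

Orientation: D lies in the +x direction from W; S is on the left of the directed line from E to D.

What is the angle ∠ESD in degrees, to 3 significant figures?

77.2°

W is at the origin; WD is horizontal with |WD| = 58.8 and D in +x, so D = (58.8, 0). WE runs at 44.1° with |WE| = 33.2, so E = (23.8, 23.1). S is determined by |ES| = 35.4 and |SD| = 31.6 together: it lies at the intersection of circle(E, 35.4) and circle(D, 31.6). With |ED| = 41.9, the foot of the radical line on ED is 24.0 from E and the perpendicular offset is √(35.4² − 24.0²) = 26.0. Taking the left-of-ED solution: S = (58.2, 31.6).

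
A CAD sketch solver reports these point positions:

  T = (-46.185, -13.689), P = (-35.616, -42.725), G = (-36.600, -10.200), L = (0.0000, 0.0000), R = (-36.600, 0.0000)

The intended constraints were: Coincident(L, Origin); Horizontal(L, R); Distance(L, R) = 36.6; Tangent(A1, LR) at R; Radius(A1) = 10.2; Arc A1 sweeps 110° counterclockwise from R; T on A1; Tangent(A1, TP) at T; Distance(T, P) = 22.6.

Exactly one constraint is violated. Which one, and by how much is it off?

Distance(T, P) = 22.6 — off by 8.30.

L = (0.00, 0.00) ✓; L.y = 0.00, R.y = 0.00 ✓; |LR| = 36.60 ✓; ∠(GR, RL) = 90.00° ✓; |GR| = 10.20 ✓; bearing(G→T) − bearing(G→R) = 110.0° ✓; |GT| = 10.20 ✓; ∠(GT, TP) = 90.00° ✓; |TP| = 30.90 ✗.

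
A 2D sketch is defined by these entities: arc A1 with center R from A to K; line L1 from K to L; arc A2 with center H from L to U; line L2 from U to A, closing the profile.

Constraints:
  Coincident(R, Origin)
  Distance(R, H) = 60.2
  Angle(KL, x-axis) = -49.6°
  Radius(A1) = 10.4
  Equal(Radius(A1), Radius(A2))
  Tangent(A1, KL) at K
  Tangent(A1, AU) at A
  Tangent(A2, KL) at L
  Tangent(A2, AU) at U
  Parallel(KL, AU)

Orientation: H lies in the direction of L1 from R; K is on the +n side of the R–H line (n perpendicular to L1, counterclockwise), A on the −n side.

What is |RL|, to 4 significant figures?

61.09

The slot axis is L1's direction at -49.6°, so u = (cos -49.6°, sin -49.6°) = (0.6481, -0.7615) and n = (−sin -49.6°, cos -49.6°) = (0.7615, 0.6481). R is at the origin and H lies 60.2 along u from R, so H = 60.2·u = (39.02, -45.84). Tangency of A1 to both parallel lines with radius 10.4 puts K and A at R ± 10.4·n: K = (7.920, 6.740), A = (-7.920, -6.740). Equal radii place L and U the same way about H: L = H + 10.4·n = (46.94, -39.10), U = H − 10.4·n = (31.10, -52.59). Then |RL| = |L − R| = 61.09.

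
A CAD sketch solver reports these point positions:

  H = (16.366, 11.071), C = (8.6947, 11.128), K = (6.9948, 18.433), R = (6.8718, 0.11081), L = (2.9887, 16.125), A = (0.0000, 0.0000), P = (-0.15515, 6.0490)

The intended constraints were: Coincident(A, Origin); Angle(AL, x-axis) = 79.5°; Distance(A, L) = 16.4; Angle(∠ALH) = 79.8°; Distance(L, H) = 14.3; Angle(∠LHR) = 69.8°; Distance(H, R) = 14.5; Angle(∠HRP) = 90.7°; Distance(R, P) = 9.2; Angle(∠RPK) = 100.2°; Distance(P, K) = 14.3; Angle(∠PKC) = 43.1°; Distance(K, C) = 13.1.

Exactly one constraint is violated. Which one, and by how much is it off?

Distance(K, C) = 13.1 — off by 5.60.

A = (0.00, 0.00) ✓; AL at 79.50° ✓; |AL| = 16.40 ✓; ∠ALH = 79.80° ✓; |LH| = 14.30 ✓; ∠LHR = 69.80° ✓; |HR| = 14.50 ✓; ∠HRP = 90.70° ✓; |RP| = 9.200 ✓; ∠RPK = 100.2° ✓; |PK| = 14.30 ✓; ∠PKC = 43.10° ✓; |KC| = 7.500 ✗.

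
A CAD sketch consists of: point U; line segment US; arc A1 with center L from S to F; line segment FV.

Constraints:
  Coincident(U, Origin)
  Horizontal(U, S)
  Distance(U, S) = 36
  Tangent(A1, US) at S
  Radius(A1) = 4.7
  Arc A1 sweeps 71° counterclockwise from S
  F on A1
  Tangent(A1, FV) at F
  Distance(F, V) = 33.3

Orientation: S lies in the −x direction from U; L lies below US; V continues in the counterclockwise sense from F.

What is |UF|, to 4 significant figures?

40.57

U is at the origin; U and S share the same y with |US| = 36.0 and S on the −x side, so S = (-36.00, 0.000). Tangency of A1 to US means the radius LS is perpendicular to US, so L = S + (0, -4.7) = (-36.00, -4.700). On A1, S sits at bearing 90° from L; a 71° counterclockwise sweep puts F at bearing 161°, so F = L + 4.7·(cos 161°, sin 161°) = (-40.44, -3.170). Then |UF| = |F − U| = 40.57.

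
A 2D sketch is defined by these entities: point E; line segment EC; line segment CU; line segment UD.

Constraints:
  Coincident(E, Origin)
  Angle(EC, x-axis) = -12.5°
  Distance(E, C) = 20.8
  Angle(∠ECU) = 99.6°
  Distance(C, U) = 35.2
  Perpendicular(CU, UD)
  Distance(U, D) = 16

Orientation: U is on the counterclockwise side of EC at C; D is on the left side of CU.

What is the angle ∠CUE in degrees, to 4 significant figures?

27.94°

E is at the origin; EC runs at -12.5° with length 20.8, so C = 20.8·(cos -12.5°, sin -12.5°) = (20.31, -4.502). ∠ECU = 99.6°, so CU runs at -12.5° + (180° − 99.6°) = 67.90° from the x-axis; with |CU| = 35.2, U = C + 35.2·(cos 67.90°, sin 67.90°) = (33.55, 28.11). Then cos ∠CUE = UC·UE / (|UC||UE|), giving 27.94°.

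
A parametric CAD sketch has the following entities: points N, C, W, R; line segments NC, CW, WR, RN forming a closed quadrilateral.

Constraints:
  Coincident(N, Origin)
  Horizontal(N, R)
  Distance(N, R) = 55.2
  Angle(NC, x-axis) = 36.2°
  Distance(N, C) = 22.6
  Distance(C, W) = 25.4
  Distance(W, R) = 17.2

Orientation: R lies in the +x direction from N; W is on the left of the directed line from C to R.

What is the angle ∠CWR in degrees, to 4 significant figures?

133.7°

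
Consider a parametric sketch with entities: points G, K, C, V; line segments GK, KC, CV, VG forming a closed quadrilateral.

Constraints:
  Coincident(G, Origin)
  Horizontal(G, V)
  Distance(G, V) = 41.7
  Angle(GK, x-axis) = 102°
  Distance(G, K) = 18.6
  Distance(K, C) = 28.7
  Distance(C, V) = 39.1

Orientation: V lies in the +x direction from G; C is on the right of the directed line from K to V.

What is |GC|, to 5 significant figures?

10.194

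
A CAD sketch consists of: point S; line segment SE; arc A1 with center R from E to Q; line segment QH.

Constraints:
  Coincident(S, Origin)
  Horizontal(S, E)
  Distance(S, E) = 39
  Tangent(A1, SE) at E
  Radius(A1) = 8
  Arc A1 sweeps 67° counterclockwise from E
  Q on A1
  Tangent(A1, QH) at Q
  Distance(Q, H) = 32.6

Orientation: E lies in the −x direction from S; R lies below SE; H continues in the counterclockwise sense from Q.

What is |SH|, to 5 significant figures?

68.628

On A1, E sits at bearing 90° from R; a 67° counterclockwise sweep puts Q at bearing 157°, so Q = R + 8.0·(cos 157°, sin 157°) = (-46.364, -4.8742). The tangent condition forces RQ to be normal to QH, so QH runs along (−sin 157°, cos 157°); with |QH| = 32.6, H = (-59.102, -34.883). Then |SH| = |H − S| = 68.628.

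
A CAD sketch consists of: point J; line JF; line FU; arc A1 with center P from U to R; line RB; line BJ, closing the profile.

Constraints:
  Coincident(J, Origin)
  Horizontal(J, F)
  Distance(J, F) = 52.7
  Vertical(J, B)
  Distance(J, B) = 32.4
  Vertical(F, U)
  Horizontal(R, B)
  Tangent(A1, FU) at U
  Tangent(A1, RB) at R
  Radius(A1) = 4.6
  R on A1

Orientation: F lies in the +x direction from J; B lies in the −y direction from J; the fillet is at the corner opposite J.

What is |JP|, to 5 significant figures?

55.556

J is at the origin; J and F share the same y with |JF| = 52.7 and F on the +x side, so F = (52.700, 0.0000). JB is vertical with |JB| = 32.4 and B on the −y side, so B = (0.0000, -32.400). The virtual corner opposite J is at (52.700, -32.400). A1 meets FU tangentially, so PU is at right angles to FU and tangency of A1 to RB means the radius PR is perpendicular to RB, with radius 4.6, so the center P sits 4.6 in from both sides at P = (48.100, -27.800). Then |JP| = |P − J| = 55.556.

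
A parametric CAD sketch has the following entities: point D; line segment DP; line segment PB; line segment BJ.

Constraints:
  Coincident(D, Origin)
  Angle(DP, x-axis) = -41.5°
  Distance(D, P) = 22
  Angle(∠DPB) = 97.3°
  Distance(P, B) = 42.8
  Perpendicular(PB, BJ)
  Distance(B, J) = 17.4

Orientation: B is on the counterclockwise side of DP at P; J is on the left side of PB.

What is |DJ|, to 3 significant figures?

45.8

D is at the origin; DP runs at -41.5° with length 22.0, so P = 22.0·(cos -41.5°, sin -41.5°) = (16.5, -14.6). ∠DPB = 97.3°, so PB runs at -41.5° + (180° − 97.3°) = 41.2° from the x-axis; with |PB| = 42.8, B = P + 42.8·(cos 41.2°, sin 41.2°) = (48.7, 13.6). PB is perpendicular to BJ; with |BJ| = 17.4 on the left of PB, J = B + 17.4·(-0.659, 0.752) = (37.2, 26.7). Then |DJ| = |J − D| = 45.8.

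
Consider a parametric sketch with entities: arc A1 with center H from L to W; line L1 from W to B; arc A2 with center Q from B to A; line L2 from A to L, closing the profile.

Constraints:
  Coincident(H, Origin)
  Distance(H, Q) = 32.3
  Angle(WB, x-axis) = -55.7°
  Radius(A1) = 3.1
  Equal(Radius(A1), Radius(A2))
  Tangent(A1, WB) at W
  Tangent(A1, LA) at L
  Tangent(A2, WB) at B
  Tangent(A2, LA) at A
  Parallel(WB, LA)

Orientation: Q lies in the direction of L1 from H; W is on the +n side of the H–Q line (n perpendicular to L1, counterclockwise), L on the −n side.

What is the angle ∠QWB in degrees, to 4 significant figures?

5.482°

The slot axis is L1's direction at -55.7°, so u = (cos -55.7°, sin -55.7°) = (0.5635, -0.8261) and n = (−sin -55.7°, cos -55.7°) = (0.8261, 0.5635). H is at the origin and Q lies 32.3 along u from H, so Q = 32.3·u = (18.20, -26.68). Tangency of A1 to both parallel lines with radius 3.1 puts W and L at H ± 3.1·n: W = (2.561, 1.747), L = (-2.561, -1.747). Equal radii place B and A the same way about Q: B = Q + 3.1·n = (20.76, -24.94), A = Q − 3.1·n = (15.64, -28.43). Then cos ∠QWB = WQ·WB / (|WQ||WB|), giving 5.482°.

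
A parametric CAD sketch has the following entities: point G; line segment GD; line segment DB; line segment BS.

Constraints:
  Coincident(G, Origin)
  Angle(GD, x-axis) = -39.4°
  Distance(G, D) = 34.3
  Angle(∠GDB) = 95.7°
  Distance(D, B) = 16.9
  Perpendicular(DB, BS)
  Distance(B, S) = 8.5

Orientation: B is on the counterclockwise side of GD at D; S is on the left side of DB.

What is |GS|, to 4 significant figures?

32.70

G is at the origin; GD runs at -39.4° with length 34.3, so D = 34.3·(cos -39.4°, sin -39.4°) = (26.50, -21.77). ∠GDB = 95.7°, so DB runs at -39.4° + (180° − 95.7°) = 44.90° from the x-axis; with |DB| = 16.9, B = D + 16.9·(cos 44.90°, sin 44.90°) = (38.48, -9.842). DB ⟂ BS; with |BS| = 8.5 on the left of DB, S = B + 8.5·(-0.7059, 0.7083) = (32.48, -3.821). Then |GS| = |S − G| = 32.70.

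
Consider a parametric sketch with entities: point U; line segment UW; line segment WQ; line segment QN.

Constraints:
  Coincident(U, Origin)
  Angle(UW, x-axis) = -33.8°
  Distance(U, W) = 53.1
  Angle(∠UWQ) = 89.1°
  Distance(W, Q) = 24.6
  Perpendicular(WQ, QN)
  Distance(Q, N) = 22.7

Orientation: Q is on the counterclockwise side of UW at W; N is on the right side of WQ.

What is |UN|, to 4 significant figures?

79.43

U is at the origin; UW runs at -33.8° with length 53.1, so W = 53.1·(cos -33.8°, sin -33.8°) = (44.13, -29.54). ∠UWQ = 89.1°, so WQ runs at -33.8° + (180° − 89.1°) = 57.10° from the x-axis; with |WQ| = 24.6, Q = W + 24.6·(cos 57.10°, sin 57.10°) = (57.49, -8.885). The perpendicularity gives QN at right angles to WQ; with |QN| = 22.7 on the right of WQ, N = Q + 22.7·(0.8396, -0.5432) = (76.55, -21.21). Then |UN| = |N − U| = 79.43.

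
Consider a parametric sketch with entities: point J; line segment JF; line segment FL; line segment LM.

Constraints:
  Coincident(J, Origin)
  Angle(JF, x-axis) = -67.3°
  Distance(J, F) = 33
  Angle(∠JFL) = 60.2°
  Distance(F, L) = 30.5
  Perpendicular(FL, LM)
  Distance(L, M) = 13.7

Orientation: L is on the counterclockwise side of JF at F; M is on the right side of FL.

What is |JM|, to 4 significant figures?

44.62

J is at the origin; JF runs at -67.3° with length 33.0, so F = 33.0·(cos -67.3°, sin -67.3°) = (12.73, -30.44). ∠JFL = 60.2°, so FL runs at -67.3° + (180° − 60.2°) = 52.50° from the x-axis; with |FL| = 30.5, L = F + 30.5·(cos 52.50°, sin 52.50°) = (31.30, -6.246). FL is perpendicular to LM; with |LM| = 13.7 on the right of FL, M = L + 13.7·(0.7934, -0.6088) = (42.17, -14.59). Then |JM| = |M − J| = 44.62.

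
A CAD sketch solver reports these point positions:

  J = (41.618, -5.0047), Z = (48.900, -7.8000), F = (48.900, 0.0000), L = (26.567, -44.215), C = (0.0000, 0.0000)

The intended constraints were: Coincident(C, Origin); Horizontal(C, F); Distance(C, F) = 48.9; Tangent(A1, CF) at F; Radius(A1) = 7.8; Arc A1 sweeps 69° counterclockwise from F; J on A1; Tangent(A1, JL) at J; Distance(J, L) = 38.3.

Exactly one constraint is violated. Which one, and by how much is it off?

Distance(J, L) = 38.3 — off by 3.70.

C = (0.00, 0.00) ✓; C.y = 0.00, F.y = 0.00 ✓; |CF| = 48.90 ✓; ∠(ZF, FC) = 90.00° ✓; |ZF| = 7.800 ✓; bearing(Z→J) − bearing(Z→F) = 69.00° ✓; |ZJ| = 7.800 ✓; ∠(ZJ, JL) = 90.00° ✓; |JL| = 42.00 ✗.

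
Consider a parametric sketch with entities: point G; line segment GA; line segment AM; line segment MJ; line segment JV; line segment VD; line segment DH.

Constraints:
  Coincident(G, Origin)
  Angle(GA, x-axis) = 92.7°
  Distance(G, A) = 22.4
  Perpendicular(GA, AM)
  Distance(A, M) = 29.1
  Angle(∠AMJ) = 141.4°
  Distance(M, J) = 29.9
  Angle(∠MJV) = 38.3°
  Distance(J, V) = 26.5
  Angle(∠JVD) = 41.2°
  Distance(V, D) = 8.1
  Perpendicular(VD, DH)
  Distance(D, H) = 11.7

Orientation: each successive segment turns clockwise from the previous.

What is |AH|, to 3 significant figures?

45.5

G is at the origin; GA runs at 92.7° with length 22.4, so A = (-1.06, 22.4). The perpendicularity gives AM at right angles to GA, so AM runs at 2.70°; with |AM| = 29.1, M = (28.0, 23.7). ∠AMJ = 141.4° gives MJ at -35.9° from the x-axis; with |MJ| = 29.9, J = (52.2, 6.21). ∠MJV = 38.3° gives JV at -178° from the x-axis; with |JV| = 26.5, V = (25.8, 5.10). ∠JVD = 41.2° gives VD at 43.6° from the x-axis; with |VD| = 8.1, D = (31.6, 10.7). VD ⟂ DH, so DH runs at -46.4°; with |DH| = 11.7, H = (39.7, 2.22). Then |AH| = |H − A| = 45.5.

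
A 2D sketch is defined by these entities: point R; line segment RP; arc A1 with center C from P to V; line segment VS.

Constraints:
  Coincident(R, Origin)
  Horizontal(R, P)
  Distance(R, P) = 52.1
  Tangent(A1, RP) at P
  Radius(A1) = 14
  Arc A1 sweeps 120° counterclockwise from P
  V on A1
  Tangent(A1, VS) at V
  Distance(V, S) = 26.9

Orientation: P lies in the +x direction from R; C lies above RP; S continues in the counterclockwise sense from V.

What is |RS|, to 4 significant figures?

67.38

R is at the origin; RP is horizontal with |RP| = 52.1 and P on the +x side, so P = (52.10, 0.000). Tangency of A1 to RP means the radius CP is perpendicular to RP, so C = P + (0, 14) = (52.10, 14.00). On A1, P sits at bearing -90° from C; a 120° counterclockwise sweep puts V at bearing 30°, so V = C + 14.0·(cos 30°, sin 30°) = (64.22, 21.00). Since A1 is tangent to VS there, CV ⟂ VS, so VS runs along (−sin 30°, cos 30°); with |VS| = 26.9, S = (50.77, 44.30). Then |RS| = |S − R| = 67.38.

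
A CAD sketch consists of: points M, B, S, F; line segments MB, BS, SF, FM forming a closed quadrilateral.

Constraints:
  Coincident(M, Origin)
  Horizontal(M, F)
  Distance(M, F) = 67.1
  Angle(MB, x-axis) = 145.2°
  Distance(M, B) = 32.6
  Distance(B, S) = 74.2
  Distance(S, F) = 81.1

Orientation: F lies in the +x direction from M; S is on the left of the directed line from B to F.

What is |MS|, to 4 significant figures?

75.07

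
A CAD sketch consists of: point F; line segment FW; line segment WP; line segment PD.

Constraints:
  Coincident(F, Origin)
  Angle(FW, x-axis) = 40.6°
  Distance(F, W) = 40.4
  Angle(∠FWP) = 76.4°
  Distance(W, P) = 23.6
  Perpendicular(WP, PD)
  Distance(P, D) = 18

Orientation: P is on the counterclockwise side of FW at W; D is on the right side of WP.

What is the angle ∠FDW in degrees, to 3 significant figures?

38.8°

F is at the origin; FW runs at 40.6° with length 40.4, so W = 40.4·(cos 40.6°, sin 40.6°) = (30.7, 26.3). ∠FWP = 76.4°, so WP runs at 40.6° + (180° − 76.4°) = 144° from the x-axis; with |WP| = 23.6, P = W + 23.6·(cos 144°, sin 144°) = (11.5, 40.1). WP is perpendicular to PD; with |PD| = 18.0 on the right of WP, D = P + 18.0·(0.585, 0.811) = (22.1, 54.7). Then cos ∠FDW = DF·DW / (|DF||DW|), giving 38.8°.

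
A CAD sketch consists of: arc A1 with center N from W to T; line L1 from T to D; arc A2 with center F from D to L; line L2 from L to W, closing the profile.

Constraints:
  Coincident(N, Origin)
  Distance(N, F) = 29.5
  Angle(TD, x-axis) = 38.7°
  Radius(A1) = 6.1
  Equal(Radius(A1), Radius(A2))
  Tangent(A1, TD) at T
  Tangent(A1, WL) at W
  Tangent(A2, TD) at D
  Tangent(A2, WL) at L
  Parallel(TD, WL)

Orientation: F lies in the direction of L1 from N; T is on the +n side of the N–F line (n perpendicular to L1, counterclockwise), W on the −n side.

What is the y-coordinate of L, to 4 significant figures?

13.68

The slot axis is L1's direction at 38.7°, so u = (cos 38.7°, sin 38.7°) = (0.7804, 0.6252) and n = (−sin 38.7°, cos 38.7°) = (-0.6252, 0.7804). N is at the origin and F lies 29.5 along u from N, so F = 29.5·u = (23.02, 18.44). Tangency of A1 to both parallel lines with radius 6.1 puts T and W at N ± 6.1·n: T = (-3.814, 4.761), W = (3.814, -4.761). Equal radii place D and L the same way about F: D = F + 6.1·n = (19.21, 23.21), L = F − 6.1·n = (26.84, 13.68). So L.y = 13.68.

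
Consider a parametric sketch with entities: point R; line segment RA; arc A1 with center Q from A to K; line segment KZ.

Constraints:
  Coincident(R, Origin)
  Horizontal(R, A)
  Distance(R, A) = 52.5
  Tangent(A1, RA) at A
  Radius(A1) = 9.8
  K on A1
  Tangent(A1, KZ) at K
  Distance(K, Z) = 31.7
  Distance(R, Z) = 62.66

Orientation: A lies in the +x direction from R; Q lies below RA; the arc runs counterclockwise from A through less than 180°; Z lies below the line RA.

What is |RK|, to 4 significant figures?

44.11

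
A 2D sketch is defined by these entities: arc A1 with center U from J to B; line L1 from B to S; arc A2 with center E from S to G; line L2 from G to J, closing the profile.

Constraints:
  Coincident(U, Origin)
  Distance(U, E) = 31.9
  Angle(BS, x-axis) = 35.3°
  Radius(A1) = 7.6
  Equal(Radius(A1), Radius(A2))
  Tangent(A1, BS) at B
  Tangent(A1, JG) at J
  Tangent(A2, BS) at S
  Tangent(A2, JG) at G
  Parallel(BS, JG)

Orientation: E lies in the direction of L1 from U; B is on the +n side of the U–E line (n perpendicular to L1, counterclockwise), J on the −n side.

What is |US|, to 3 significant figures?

32.8

The slot axis is L1's direction at 35.3°, so u = (cos 35.3°, sin 35.3°) = (0.816, 0.578) and n = (−sin 35.3°, cos 35.3°) = (-0.578, 0.816). U is at the origin and E lies 31.9 along u from U, so E = 31.9·u = (26.0, 18.4). Tangency of A1 to both parallel lines with radius 7.6 puts B and J at U ± 7.6·n: B = (-4.39, 6.20), J = (4.39, -6.20). Equal radii place S and G the same way about E: S = E + 7.6·n = (21.6, 24.6), G = E − 7.6·n = (30.4, 12.2). Then |US| = |S − U| = 32.8.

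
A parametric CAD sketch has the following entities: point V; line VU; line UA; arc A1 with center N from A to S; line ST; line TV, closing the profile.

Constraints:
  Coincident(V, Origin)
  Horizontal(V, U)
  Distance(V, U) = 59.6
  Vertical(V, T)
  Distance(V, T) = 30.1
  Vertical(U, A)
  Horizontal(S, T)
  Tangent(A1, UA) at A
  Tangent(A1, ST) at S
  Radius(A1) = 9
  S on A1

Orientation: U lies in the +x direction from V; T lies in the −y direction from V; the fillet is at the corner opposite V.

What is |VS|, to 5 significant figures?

58.876

V is at the origin; V and U share the same y with |VU| = 59.6 and U on the +x side, so U = (59.600, 0.0000). V and T share the same x with |VT| = 30.1 and T on the −y side, so T = (0.0000, -30.100). The virtual corner opposite V is at (59.600, -30.100). The tangent condition forces NA to be normal to UA and since A1 is tangent to ST there, NS ⟂ ST, with radius 9.0, so the center N sits 9.0 in from both sides at N = (50.600, -21.100). That places the tangent points at A = (59.600, -21.100) on UA and S = (50.600, -30.100) on ST. Then |VS| = |S − V| = 58.876.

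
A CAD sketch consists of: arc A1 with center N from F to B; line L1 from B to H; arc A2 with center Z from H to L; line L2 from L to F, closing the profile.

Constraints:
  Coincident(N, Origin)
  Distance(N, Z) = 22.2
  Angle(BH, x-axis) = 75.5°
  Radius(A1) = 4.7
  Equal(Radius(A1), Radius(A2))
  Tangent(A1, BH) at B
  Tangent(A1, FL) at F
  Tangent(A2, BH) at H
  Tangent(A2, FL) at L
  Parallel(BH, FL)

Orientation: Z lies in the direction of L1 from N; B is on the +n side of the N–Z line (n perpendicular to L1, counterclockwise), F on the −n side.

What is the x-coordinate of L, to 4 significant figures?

10.11

The slot axis is L1's direction at 75.5°, so u = (cos 75.5°, sin 75.5°) = (0.2504, 0.9681) and n = (−sin 75.5°, cos 75.5°) = (-0.9681, 0.2504). N is at the origin and Z lies 22.2 along u from N, so Z = 22.2·u = (5.558, 21.49). Tangency of A1 to both parallel lines with radius 4.7 puts B and F at N ± 4.7·n: B = (-4.550, 1.177), F = (4.550, -1.177). Equal radii place H and L the same way about Z: H = Z + 4.7·n = (1.008, 22.67), L = Z − 4.7·n = (10.11, 20.32). So L.x = 10.11.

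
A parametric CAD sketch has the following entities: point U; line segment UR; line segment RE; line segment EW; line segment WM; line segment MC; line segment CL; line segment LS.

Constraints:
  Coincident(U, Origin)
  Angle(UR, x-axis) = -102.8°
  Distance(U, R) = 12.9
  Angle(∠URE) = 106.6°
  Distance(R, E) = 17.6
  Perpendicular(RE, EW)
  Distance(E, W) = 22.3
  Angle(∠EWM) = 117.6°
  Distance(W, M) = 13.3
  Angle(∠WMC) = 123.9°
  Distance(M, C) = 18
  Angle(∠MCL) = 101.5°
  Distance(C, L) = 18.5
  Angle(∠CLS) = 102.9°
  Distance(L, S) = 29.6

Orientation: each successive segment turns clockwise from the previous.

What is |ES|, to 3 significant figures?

8.50

U is at the origin; UR runs at -102.8° with length 12.9, so R = (-2.86, -12.6). ∠URE = 106.6° gives RE at -176° from the x-axis; with |RE| = 17.6, E = (-20.4, -13.7). RE ⟂ EW, so EW runs at 93.8°; with |EW| = 22.3, W = (-21.9, 8.51). ∠EWM = 117.6° gives WM at 31.4° from the x-axis; with |WM| = 13.3, M = (-10.5, 15.4). ∠WMC = 123.9° gives MC at -24.7° from the x-axis; with |MC| = 18.0, C = (5.81, 7.91). ∠MCL = 101.5° gives CL at -103° from the x-axis; with |CL| = 18.5, L = (1.58, -10.1). ∠CLS = 102.9° gives LS at 180° from the x-axis; with |LS| = 29.6, S = (-28.0, -9.94). Then |ES| = |S − E| = 8.50.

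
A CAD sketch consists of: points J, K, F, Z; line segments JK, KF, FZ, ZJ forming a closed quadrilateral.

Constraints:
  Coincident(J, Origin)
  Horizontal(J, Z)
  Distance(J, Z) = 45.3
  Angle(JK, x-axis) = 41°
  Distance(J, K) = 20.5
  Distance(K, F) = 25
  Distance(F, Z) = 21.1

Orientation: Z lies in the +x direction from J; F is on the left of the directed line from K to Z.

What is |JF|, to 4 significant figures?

44.42

J is at the origin; J and Z share the same y with |JZ| = 45.3 and Z in +x, so Z = (45.3, 0). JK runs at 41.0° with |JK| = 20.5, so K = (15.47, 13.45). F is determined by |KF| = 25.0 and |FZ| = 21.1 together: it lies at the intersection of circle(K, 25.0) and circle(Z, 21.1). With |KZ| = 32.72, the foot of the radical line on KZ is 19.11 from K and the perpendicular offset is √(25.0² − 19.11²) = 16.12. Taking the left-of-KZ solution: F = (39.52, 20.29).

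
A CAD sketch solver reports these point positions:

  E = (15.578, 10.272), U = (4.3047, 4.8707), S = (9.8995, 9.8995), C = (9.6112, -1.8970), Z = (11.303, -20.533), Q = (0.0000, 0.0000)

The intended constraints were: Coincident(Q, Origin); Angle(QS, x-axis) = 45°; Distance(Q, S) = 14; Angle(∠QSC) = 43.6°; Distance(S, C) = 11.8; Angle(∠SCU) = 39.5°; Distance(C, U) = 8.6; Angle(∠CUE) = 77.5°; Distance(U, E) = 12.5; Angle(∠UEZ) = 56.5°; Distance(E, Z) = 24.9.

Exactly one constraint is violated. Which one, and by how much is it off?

Distance(E, Z) = 24.9 — off by 6.20.

Q = (0.00, 0.00) ✓; QS at 45.00° ✓; |QS| = 14.00 ✓; ∠QSC = 43.60° ✓; |SC| = 11.80 ✓; ∠SCU = 39.50° ✓; |CU| = 8.600 ✓; ∠CUE = 77.50° ✓; |UE| = 12.50 ✓; ∠UEZ = 56.50° ✓; |EZ| = 31.10 ✗.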